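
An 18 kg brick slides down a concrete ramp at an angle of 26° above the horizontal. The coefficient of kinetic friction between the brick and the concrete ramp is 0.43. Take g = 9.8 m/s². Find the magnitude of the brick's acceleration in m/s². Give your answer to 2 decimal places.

Resolving the weight along the incline: the component pulling the brick down the slope is mg sin 26° = 18 × 9.8 × 0.4384 = 77.334 N, and the normal force is N = mg cos 26° = 18 × 9.8 × 0.8988 = 158.548 N.
Kinetic friction acts up the slope with magnitude f = μN = 0.43 × 158.548 = 68.176 N.
Net force along the incline is 77.334 − 68.176 = 9.158 N, so a = 9.158 / 18 = 0.5088 m/s².

0.51 m/s²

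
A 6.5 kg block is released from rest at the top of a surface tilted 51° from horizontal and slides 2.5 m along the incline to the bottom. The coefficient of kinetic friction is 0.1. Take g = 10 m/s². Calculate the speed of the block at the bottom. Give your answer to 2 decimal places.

5.98 m/s

The weight component along the incline is mg sin 51° = 50.514 N and the normal force is N = mg cos 51° = 40.906 N.
Friction up the slope is f = μN = 0.1 × 40.906 = 4.091 N, so the net downslope force is 50.514 − 4.091 = 46.423 N and a = 46.423 / 6.5 = 7.1420 m/s².
Starting from rest over a distance of 2.5 m, v² = 2aL = 2 × 7.1420 × 2.5 = 35.7100, so v = 5.9758 m/s.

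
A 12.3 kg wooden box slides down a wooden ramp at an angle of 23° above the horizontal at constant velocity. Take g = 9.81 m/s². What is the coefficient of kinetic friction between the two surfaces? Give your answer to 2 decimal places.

0.42

At constant velocity the net force along the incline is zero: mg sin 23° = μ mg cos 23°.
So μ = tan 23° = 0.3907 / 0.9205 = 0.4244.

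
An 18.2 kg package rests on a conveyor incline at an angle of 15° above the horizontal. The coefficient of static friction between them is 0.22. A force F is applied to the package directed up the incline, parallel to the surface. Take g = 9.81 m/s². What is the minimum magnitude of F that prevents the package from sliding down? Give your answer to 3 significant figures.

8.27 N

The normal force is N = mg cos 15° = 172.458 N. With F at its minimum the package is on the verge of sliding down, so static friction is at its maximum μ_s N = 0.22 × 172.458 = 37.941 N and acts up the slope.
Equilibrium along the incline: F + μ_s N = mg sin 15°, so F = 46.210 − 37.941 = 8.269 N.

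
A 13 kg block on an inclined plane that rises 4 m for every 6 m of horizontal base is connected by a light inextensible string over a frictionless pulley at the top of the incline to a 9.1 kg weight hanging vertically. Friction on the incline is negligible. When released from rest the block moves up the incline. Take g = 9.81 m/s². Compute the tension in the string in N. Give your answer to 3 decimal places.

For the block on the incline: the weight component along the slope is m₁g sin 33.69° = 13 × 9.81 × 0.5547 = 70.741 N and the normal force is N = m₁g cos 33.69° = 106.111 N.
Newton's second law for the block (up-slope positive): T − 70.741 = 13 a. For the hanging weight (downward positive): 9.1 × 9.81 − T = 9.1 a.
Adding the two equations eliminates T: 18.530 = 22.1 a, so a = 0.8385 m/s².
Then from the hanging weight's equation, T = 9.1 × (9.81 − 0.8385) = 81.641 N.

81.641 N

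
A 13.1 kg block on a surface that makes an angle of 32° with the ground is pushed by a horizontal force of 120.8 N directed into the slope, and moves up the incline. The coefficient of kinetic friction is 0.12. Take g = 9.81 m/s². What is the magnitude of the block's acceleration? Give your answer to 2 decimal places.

1.04 m/s²

The horizontal push has components F cos 32° = 120.8 × 0.8480 = 102.438 N up the incline and F sin 32° = 120.8 × 0.5299 = 64.012 N pressing into the surface.
The normal force is therefore N = mg cos 32° + F sin 32° = 108.977 + 64.012 = 172.989 N, and kinetic friction down the slope is μN = 0.12 × 172.989 = 20.759 N.
Along the incline: F cos 32° − mg sin 32° − μN = ma, so 102.438 − 68.098 − 20.759 = 13.1 a, giving a = 1.0367 m/s².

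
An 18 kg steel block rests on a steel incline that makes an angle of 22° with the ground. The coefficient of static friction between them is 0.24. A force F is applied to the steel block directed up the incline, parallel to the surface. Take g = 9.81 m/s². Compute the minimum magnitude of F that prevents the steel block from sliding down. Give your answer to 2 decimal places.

The normal force is N = mg cos 22° = 163.722 N. With F at its minimum the steel block is on the verge of sliding down, so static friction is at its maximum μ_s N = 0.24 × 163.722 = 39.293 N and acts up the slope.
Equilibrium along the incline: F + μ_s N = mg sin 22°, so F = 66.148 − 39.293 = 26.855 N.

26.85 N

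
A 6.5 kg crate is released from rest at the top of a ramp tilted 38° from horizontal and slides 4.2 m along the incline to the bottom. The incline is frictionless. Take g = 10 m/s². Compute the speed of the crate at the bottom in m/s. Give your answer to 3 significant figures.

7.19 m/s

The weight component along the incline is mg sin 38° = 40.018 N and the normal force is N = mg cos 38° = 51.221 N.
With no friction, a = g sin 38° = 6.1566 m/s².
Starting from rest over a distance of 4.2 m, v² = 2aL = 2 × 6.1566 × 4.2 = 51.7154, so v = 7.1913 m/s.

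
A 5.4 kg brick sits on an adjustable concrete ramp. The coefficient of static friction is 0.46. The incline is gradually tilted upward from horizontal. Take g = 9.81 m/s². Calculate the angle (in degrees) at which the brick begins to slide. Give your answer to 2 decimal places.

24.70°

At the threshold of sliding, static friction is at its maximum μ_s N and exactly balances the weight component along the incline: mg sin θ = μ_s mg cos θ.
Hence tan θ = μ_s = 0.46, so θ = arctan(0.46) = 24.7024°.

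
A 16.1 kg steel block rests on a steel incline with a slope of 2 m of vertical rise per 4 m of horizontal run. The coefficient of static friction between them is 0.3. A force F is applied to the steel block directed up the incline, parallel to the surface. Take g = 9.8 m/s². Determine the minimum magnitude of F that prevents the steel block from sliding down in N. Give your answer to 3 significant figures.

The normal force is N = mg cos 26.57° = 141.123 N. With F at its minimum the steel block is on the verge of sliding down, so static friction is at its maximum μ_s N = 0.3 × 141.123 = 42.337 N and acts up the slope.
Equilibrium along the incline: F + μ_s N = mg sin 26.57°, so F = 70.561 − 42.337 = 28.224 N.

28.2 N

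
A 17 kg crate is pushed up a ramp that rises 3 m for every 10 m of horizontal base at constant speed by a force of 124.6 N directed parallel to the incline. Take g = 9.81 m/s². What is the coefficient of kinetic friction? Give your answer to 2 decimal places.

At constant speed ΣF = 0 along the incline. The applied 124.6 N acts up the slope; the weight component mg sin 16.70° = 47.921 N and kinetic friction μN both act down the slope.
So 124.6 = 47.921 + μ × 159.737, giving μ = (124.6 − 47.921) / 159.737 = 0.4800.

0.48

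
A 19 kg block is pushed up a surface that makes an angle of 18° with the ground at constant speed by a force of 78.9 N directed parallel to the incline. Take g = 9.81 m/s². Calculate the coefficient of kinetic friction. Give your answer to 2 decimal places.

0.12

At constant speed ΣF = 0 along the incline. The applied 78.9 N acts up the slope; the weight component mg sin 18° = 57.598 N and kinetic friction μN both act down the slope.
So 78.9 = 57.598 + μ × 177.267, giving μ = (78.9 − 57.598) / 177.267 = 0.1202.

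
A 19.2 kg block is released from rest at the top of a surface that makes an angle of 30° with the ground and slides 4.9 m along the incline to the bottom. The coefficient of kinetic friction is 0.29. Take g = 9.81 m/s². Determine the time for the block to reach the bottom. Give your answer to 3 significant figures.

2.00 s

The weight component along the incline is mg sin 30° = 94.176 N and the normal force is N = mg cos 30° = 163.118 N.
Friction up the slope is f = μN = 0.29 × 163.118 = 47.304 N, so the net downslope force is 94.176 − 47.304 = 46.872 N and a = 46.872 / 19.2 = 2.4413 m/s².
Starting from rest, L = ½at², so t = √(2L/a) = √(2 × 4.9 / 2.4413) = 2.0036 s.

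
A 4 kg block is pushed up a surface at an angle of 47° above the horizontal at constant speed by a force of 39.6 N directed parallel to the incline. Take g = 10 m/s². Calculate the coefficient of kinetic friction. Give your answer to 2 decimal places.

0.38

At constant speed ΣF = 0 along the incline. The applied 39.6 N acts up the slope; the weight component mg sin 47° = 29.254 N and kinetic friction μN both act down the slope.
So 39.6 = 29.254 + μ × 27.280, giving μ = (39.6 − 29.254) / 27.280 = 0.3793.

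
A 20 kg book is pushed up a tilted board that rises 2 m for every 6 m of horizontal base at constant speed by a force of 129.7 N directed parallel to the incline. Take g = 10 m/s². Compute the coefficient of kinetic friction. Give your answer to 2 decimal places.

0.35

At constant speed ΣF = 0 along the incline. The applied 129.7 N acts up the slope; the weight component mg sin 18.43° = 63.246 N and kinetic friction μN both act down the slope.
So 129.7 = 63.246 + μ × 189.737, giving μ = (129.7 − 63.246) / 189.737 = 0.3502.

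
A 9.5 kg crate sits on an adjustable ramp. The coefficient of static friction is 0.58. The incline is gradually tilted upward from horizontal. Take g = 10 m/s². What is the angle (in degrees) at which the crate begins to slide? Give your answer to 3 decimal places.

At the threshold of sliding, static friction is at its maximum μ_s N and exactly balances the weight component along the incline: mg sin θ = μ_s mg cos θ.
Hence tan θ = μ_s = 0.58, so θ = arctan(0.58) = 30.1137°.

30.114°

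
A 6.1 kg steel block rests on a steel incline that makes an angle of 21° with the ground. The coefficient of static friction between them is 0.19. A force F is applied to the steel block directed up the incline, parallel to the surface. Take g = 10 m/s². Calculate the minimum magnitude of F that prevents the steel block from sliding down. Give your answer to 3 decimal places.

The normal force is N = mg cos 21° = 56.948 N. With F at its minimum the steel block is on the verge of sliding down, so static friction is at its maximum μ_s N = 0.19 × 56.948 = 10.820 N and acts up the slope.
Equilibrium along the incline: F + μ_s N = mg sin 21°, so F = 21.860 − 10.820 = 11.040 N.

11.040 N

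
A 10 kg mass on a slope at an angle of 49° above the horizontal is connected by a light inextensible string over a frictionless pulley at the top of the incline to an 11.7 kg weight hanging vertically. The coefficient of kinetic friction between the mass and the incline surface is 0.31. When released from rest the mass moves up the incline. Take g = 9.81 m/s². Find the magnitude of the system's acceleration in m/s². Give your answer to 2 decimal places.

0.96 m/s²

For the mass on the incline: the weight component along the slope is m₁g sin 49° = 10 × 9.81 × 0.7547 = 74.036 N and the normal force is N = m₁g cos 49° = 64.359 N.
Kinetic friction opposes the mass's motion up the incline: f = μN = 0.31 × 64.359 = 19.951 N acting down the slope.
Newton's second law for the mass (up-slope positive): T − 74.036 − 19.951 = 10 a. For the hanging weight (downward positive): 11.7 × 9.81 − T = 11.7 a.
Adding the two equations eliminates T: 20.790 = 21.7 a, so a = 0.9581 m/s².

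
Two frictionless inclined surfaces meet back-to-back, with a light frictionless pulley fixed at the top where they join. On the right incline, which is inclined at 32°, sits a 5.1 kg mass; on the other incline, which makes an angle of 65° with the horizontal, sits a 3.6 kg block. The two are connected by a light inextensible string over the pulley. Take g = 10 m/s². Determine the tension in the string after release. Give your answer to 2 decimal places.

30.31 N

Resolve each weight along its own incline: the 5.1 kg mass has component 5.1 × 10 × sin 32° = 27.026 N down its slope, and the 3.6 kg mass has 3.6 × 10 × sin 65° = 32.627 N down its slope.
The 3.6 kg side's 32.627 N exceeds the other side's 27.026 N, so that mass slides down and the 5.1 kg mass slides up. Taking that direction as positive, Newton's second law for the whole system gives 32.627 − 27.026 = (5.1 + 3.6) a, so a = 5.601 / 8.7 = 0.6438 m/s².
For the 5.1 kg mass (up-slope positive): T − 27.026 = 5.1 × 0.6438, so T = 30.309 N.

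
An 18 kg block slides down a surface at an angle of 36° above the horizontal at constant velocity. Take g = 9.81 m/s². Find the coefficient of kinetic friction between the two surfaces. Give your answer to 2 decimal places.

0.73

At constant velocity the net force along the incline is zero: mg sin 36° = μ mg cos 36°.
So μ = tan 36° = 0.5878 / 0.8090 = 0.7266.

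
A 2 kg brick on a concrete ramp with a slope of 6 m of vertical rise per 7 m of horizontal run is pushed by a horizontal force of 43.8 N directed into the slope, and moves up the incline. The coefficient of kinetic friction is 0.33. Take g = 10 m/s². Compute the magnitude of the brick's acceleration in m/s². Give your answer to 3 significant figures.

2.91 m/s²

The horizontal push has components F cos 40.60° = 43.8 × 0.7593 = 33.257 N up the incline and F sin 40.60° = 43.8 × 0.6508 = 28.505 N pressing into the surface.
The normal force is therefore N = mg cos 40.60° + F sin 40.60° = 15.186 + 28.505 = 43.691 N, and kinetic friction down the slope is μN = 0.33 × 43.691 = 14.418 N.
Along the incline: F cos 40.60° − mg sin 40.60° − μN = ma, so 33.257 − 13.016 − 14.418 = 2 a, giving a = 2.9115 m/s².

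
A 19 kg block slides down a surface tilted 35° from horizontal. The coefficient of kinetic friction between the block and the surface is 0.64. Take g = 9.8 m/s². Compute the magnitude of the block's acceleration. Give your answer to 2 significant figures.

0.48 m/s²

Resolving the weight along the incline: the component pulling the block down the slope is mg sin 35° = 19 × 9.8 × 0.5736 = 106.804 N, and the normal force is N = mg cos 35° = 19 × 9.8 × 0.8192 = 152.535 N.
Kinetic friction acts up the slope with magnitude f = μN = 0.64 × 152.535 = 97.622 N.
Net force along the incline is 106.804 − 97.622 = 9.182 N, so a = 9.182 / 19 = 0.4833 m/s².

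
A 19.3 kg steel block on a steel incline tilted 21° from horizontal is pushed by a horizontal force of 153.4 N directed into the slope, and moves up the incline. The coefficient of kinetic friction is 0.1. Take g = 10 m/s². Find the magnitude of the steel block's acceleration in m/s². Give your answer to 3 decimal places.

2.618 m/s²

The horizontal push has components F cos 21° = 153.4 × 0.9336 = 143.214 N up the incline and F sin 21° = 153.4 × 0.3584 = 54.979 N pressing into the surface.
The normal force is therefore N = mg cos 21° + F sin 21° = 180.185 + 54.979 = 235.164 N, and kinetic friction down the slope is μN = 0.1 × 235.164 = 23.516 N.
Along the incline: F cos 21° − mg sin 21° − μN = ma, so 143.214 − 69.171 − 23.516 = 19.3 a, giving a = 2.6180 m/s².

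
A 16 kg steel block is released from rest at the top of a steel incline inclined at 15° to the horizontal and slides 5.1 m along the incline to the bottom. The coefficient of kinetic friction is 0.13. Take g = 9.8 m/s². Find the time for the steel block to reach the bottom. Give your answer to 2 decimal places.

2.79 s

The weight component along the incline is mg sin 15° = 40.583 N and the normal force is N = mg cos 15° = 151.457 N.
Friction up the slope is f = μN = 0.13 × 151.457 = 19.689 N, so the net downslope force is 40.583 − 19.689 = 20.894 N and a = 20.894 / 16 = 1.3059 m/s².
Starting from rest, L = ½at², so t = √(2L/a) = √(2 × 5.1 / 1.3059) = 2.7948 s.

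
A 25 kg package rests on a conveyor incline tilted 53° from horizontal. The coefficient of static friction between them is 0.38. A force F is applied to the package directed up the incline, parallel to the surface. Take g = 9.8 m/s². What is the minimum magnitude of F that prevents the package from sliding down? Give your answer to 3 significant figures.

The normal force is N = mg cos 53° = 147.445 N. With F at its minimum the package is on the verge of sliding down, so static friction is at its maximum μ_s N = 0.38 × 147.445 = 56.029 N and acts up the slope.
Equilibrium along the incline: F + μ_s N = mg sin 53°, so F = 195.666 − 56.029 = 139.637 N.

140 N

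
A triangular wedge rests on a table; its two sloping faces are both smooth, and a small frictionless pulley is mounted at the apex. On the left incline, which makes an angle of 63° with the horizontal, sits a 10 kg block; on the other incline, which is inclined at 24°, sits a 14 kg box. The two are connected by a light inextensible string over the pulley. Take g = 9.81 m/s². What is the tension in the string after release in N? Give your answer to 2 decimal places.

74.26 N

Resolve each weight along its own incline: the 10 kg mass has component 10 × 9.81 × sin 63° = 87.408 N down its slope, and the 14 kg mass has 14 × 9.81 × sin 24° = 55.861 N down its slope.
The 10 kg side's 87.408 N exceeds the other side's 55.861 N, so that mass slides down and the 14 kg mass slides up. Taking that direction as positive, Newton's second law for the whole system gives 87.408 − 55.861 = (10 + 14) a, so a = 31.547 / 24 = 1.3145 m/s².
For the 14 kg mass (up-slope positive): T − 55.861 = 14 × 1.3145, so T = 74.264 N.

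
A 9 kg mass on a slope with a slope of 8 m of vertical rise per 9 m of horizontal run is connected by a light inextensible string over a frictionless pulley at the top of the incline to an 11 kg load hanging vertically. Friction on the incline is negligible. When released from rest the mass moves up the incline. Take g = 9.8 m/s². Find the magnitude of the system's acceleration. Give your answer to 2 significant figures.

For the mass on the incline: the weight component along the slope is m₁g sin 41.63° = 9 × 9.8 × 0.6644 = 58.600 N and the normal force is N = m₁g cos 41.63° = 65.922 N.
Newton's second law for the mass (up-slope positive): T − 58.600 = 9 a. For the hanging load (downward positive): 11 × 9.8 − T = 11 a.
Adding the two equations eliminates T: 49.200 = 20 a, so a = 2.4600 m/s².

2.5 m/s²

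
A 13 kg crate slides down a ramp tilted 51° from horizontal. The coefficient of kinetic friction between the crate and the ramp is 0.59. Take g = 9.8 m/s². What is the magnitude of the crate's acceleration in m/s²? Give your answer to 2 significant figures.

Resolving the weight along the incline: the component pulling the crate down the slope is mg sin 51° = 13 × 9.8 × 0.7771 = 99.003 N, and the normal force is N = mg cos 51° = 13 × 9.8 × 0.6293 = 80.173 N.
Kinetic friction acts up the slope with magnitude f = μN = 0.59 × 80.173 = 47.302 N.
Net force along the incline is 99.003 − 47.302 = 51.701 N, so a = 51.701 / 13 = 3.9770 m/s².

4.0 m/s²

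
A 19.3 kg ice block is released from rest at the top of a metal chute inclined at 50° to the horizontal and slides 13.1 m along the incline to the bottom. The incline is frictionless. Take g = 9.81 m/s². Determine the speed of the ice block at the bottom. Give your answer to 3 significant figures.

14.0 m/s

The weight component along the incline is mg sin 50° = 145.037 N and the normal force is N = mg cos 50° = 121.701 N.
With no friction, a = g sin 50° = 7.5149 m/s².
Starting from rest over a distance of 13.1 m, v² = 2aL = 2 × 7.5149 × 13.1 = 196.8904, so v = 14.0318 m/s.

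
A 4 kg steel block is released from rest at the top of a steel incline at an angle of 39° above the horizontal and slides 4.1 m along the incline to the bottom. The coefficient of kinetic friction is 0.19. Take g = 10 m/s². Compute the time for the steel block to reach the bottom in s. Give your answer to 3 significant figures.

The weight component along the incline is mg sin 39° = 25.173 N and the normal force is N = mg cos 39° = 31.086 N.
Friction up the slope is f = μN = 0.19 × 31.086 = 5.906 N, so the net downslope force is 25.173 − 5.906 = 19.267 N and a = 19.267 / 4 = 4.8167 m/s².
Starting from rest, L = ½at², so t = √(2L/a) = √(2 × 4.1 / 4.8167) = 1.3048 s.

1.30 s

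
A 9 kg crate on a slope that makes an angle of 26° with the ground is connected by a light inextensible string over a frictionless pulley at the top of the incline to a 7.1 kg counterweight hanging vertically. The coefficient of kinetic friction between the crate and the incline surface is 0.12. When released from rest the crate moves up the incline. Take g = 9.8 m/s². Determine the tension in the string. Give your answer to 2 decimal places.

60.14 N

For the crate on the incline: the weight component along the slope is m₁g sin 26° = 9 × 9.8 × 0.4384 = 38.667 N and the normal force is N = m₁g cos 26° = 79.274 N.
Kinetic friction opposes the crate's motion up the incline: f = μN = 0.12 × 79.274 = 9.513 N acting down the slope.
Newton's second law for the crate (up-slope positive): T − 38.667 − 9.513 = 9 a. For the hanging counterweight (downward positive): 7.1 × 9.8 − T = 7.1 a.
Adding the two equations eliminates T: 21.400 = 16.1 a, so a = 1.3292 m/s².
Then from the hanging counterweight's equation, T = 7.1 × (9.8 − 1.3292) = 60.143 N.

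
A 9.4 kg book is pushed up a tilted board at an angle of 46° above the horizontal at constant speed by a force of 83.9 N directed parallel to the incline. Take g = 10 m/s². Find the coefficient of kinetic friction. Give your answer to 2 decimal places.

0.25

At constant speed ΣF = 0 along the incline. The applied 83.9 N acts up the slope; the weight component mg sin 46° = 67.618 N and kinetic friction μN both act down the slope.
So 83.9 = 67.618 + μ × 65.298, giving μ = (83.9 − 67.618) / 65.298 = 0.2493.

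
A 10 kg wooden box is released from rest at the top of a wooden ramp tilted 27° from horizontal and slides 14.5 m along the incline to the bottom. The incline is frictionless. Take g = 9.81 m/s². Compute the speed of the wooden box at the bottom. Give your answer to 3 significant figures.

The weight component along the incline is mg sin 27° = 44.536 N and the normal force is N = mg cos 27° = 87.408 N.
With no friction, a = g sin 27° = 4.4536 m/s².
Starting from rest over a distance of 14.5 m, v² = 2aL = 2 × 4.4536 × 14.5 = 129.1544, so v = 11.3646 m/s.

11.4 m/s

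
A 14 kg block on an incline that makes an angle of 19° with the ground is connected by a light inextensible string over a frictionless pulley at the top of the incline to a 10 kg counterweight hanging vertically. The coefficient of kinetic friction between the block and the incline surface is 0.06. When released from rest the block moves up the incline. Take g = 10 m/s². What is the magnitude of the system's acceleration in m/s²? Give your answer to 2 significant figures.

For the block on the incline: the weight component along the slope is m₁g sin 19° = 14 × 10 × 0.3256 = 45.584 N and the normal force is N = m₁g cos 19° = 132.373 N.
Kinetic friction opposes the block's motion up the incline: f = μN = 0.06 × 132.373 = 7.942 N acting down the slope.
Newton's second law for the block (up-slope positive): T − 45.584 − 7.942 = 14 a. For the hanging counterweight (downward positive): 10 × 10 − T = 10 a.
Adding the two equations eliminates T: 46.474 = 24 a, so a = 1.9364 m/s².

1.9 m/s²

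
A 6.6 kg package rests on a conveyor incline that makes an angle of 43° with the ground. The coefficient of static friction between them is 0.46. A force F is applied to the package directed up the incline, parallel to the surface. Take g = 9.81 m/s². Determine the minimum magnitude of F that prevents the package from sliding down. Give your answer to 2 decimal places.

22.37 N

The normal force is N = mg cos 43° = 47.352 N. With F at its minimum the package is on the verge of sliding down, so static friction is at its maximum μ_s N = 0.46 × 47.352 = 21.782 N and acts up the slope.
Equilibrium along the incline: F + μ_s N = mg sin 43°, so F = 44.157 − 21.782 = 22.375 N.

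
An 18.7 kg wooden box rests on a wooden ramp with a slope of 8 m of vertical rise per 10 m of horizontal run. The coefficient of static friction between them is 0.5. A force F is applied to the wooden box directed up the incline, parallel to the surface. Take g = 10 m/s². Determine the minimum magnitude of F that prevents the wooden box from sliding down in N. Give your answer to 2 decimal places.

The normal force is N = mg cos 38.66° = 146.022 N. With F at its minimum the wooden box is on the verge of sliding down, so static friction is at its maximum μ_s N = 0.5 × 146.022 = 73.011 N and acts up the slope.
Equilibrium along the incline: F + μ_s N = mg sin 38.66°, so F = 116.818 − 73.011 = 43.807 N.

43.81 N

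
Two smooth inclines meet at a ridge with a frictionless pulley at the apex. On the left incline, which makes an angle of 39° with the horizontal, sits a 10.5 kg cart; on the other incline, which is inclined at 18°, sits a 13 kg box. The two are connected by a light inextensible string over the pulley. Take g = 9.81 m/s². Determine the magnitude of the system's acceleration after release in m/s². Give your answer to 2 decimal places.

1.08 m/s²

Resolve each weight along its own incline: the 10.5 kg mass has component 10.5 × 9.81 × sin 39° = 64.823 N down its slope, and the 13 kg mass has 13 × 9.81 × sin 18° = 39.409 N down its slope.
The 10.5 kg side's 64.823 N exceeds the other side's 39.409 N, so that mass slides down and the 13 kg mass slides up. Taking that direction as positive, Newton's second law for the whole system gives 64.823 − 39.409 = (10.5 + 13) a, so a = 25.414 / 23.5 = 1.0814 m/s².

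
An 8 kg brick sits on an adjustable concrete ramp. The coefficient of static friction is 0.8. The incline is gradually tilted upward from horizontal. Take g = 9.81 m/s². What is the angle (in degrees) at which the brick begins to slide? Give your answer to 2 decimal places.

At the threshold of sliding, static friction is at its maximum μ_s N and exactly balances the weight component along the incline: mg sin θ = μ_s mg cos θ.
Hence tan θ = μ_s = 0.8, so θ = arctan(0.8) = 38.6598°.

38.66°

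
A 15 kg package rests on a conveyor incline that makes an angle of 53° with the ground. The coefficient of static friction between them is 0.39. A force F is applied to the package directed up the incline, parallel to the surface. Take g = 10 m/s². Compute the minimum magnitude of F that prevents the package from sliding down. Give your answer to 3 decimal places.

The normal force is N = mg cos 53° = 90.272 N. With F at its minimum the package is on the verge of sliding down, so static friction is at its maximum μ_s N = 0.39 × 90.272 = 35.206 N and acts up the slope.
Equilibrium along the incline: F + μ_s N = mg sin 53°, so F = 119.795 − 35.206 = 84.589 N.

84.589 N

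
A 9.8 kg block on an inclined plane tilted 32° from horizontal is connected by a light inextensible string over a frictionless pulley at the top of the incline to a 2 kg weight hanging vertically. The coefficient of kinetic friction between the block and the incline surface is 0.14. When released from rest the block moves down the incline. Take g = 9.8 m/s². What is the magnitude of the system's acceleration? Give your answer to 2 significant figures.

1.7 m/s²

For the block on the incline: the weight component along the slope is m₁g sin 32° = 9.8 × 9.8 × 0.5299 = 50.892 N and the normal force is N = m₁g cos 32° = 81.447 N.
Kinetic friction opposes the block's motion down the incline: f = μN = 0.14 × 81.447 = 11.403 N acting up the slope.
Newton's second law for the block (down-slope positive): 50.892 − 11.403 − T = 9.8 a. For the hanging weight (upward positive): T − 2 × 9.8 = 2 a.
Adding the two equations eliminates T: 19.889 = 11.8 a, so a = 1.6855 m/s².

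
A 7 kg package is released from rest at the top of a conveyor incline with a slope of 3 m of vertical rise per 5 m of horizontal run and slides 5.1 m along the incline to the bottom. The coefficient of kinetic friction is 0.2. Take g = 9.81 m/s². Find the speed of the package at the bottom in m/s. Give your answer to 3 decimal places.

The weight component along the incline is mg sin 30.96° = 35.330 N and the normal force is N = mg cos 30.96° = 58.884 N.
Friction up the slope is f = μN = 0.2 × 58.884 = 11.777 N, so the net downslope force is 35.330 − 11.777 = 23.553 N and a = 23.553 / 7 = 3.3647 m/s².
Starting from rest over a distance of 5.1 m, v² = 2aL = 2 × 3.3647 × 5.1 = 34.3199, so v = 5.8583 m/s.

5.858 m/s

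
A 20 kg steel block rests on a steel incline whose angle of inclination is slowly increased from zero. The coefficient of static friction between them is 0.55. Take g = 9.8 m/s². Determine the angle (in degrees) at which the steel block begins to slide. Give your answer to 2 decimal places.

At the threshold of sliding, static friction is at its maximum μ_s N and exactly balances the weight component along the incline: mg sin θ = μ_s mg cos θ.
Hence tan θ = μ_s = 0.55, so θ = arctan(0.55) = 28.8108°.

28.81°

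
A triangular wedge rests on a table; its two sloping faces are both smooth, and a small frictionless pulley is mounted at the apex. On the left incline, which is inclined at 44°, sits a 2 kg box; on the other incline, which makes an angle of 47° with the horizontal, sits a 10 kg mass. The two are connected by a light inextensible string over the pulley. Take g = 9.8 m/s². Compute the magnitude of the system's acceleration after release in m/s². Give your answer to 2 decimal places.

Resolve each weight along its own incline: the 2 kg mass has component 2 × 9.8 × sin 44° = 13.615 N down its slope, and the 10 kg mass has 10 × 9.8 × sin 47° = 71.673 N down its slope.
The 10 kg side's 71.673 N exceeds the other side's 13.615 N, so that mass slides down and the 2 kg mass slides up. Taking that direction as positive, Newton's second law for the whole system gives 71.673 − 13.615 = (2 + 10) a, so a = 58.058 / 12 = 4.8382 m/s².

4.84 m/s²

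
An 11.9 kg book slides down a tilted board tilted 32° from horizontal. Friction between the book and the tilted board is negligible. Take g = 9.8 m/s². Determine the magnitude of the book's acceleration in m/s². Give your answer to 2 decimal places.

5.19 m/s²

Resolving the weight along the incline: the component pulling the book down the slope is mg sin 32° = 11.9 × 9.8 × 0.5299 = 61.797 N, and the normal force is N = mg cos 32° = 11.9 × 9.8 × 0.8480 = 98.894 N.
With no friction the net force along the incline is 61.797 N, so a = g sin 32° = 61.797 / 11.9 = 5.1930 m/s².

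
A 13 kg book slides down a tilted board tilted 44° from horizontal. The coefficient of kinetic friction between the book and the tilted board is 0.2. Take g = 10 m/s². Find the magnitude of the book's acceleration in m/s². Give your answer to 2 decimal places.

5.51 m/s²

Resolving the weight along the incline: the component pulling the book down the slope is mg sin 44° = 13 × 10 × 0.6947 = 90.311 N, and the normal force is N = mg cos 44° = 13 × 10 × 0.7193 = 93.509 N.
Kinetic friction acts up the slope with magnitude f = μN = 0.2 × 93.509 = 18.702 N.
Net force along the incline is 90.311 − 18.702 = 71.609 N, so a = 71.609 / 13 = 5.5084 m/s².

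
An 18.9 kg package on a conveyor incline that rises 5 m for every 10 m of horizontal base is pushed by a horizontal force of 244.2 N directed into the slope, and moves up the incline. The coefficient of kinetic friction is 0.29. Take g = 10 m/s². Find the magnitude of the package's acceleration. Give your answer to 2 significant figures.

2.8 m/s²

The horizontal push has components F cos 26.57° = 244.2 × 0.8944 = 218.412 N up the incline and F sin 26.57° = 244.2 × 0.4472 = 109.206 N pressing into the surface.
The normal force is therefore N = mg cos 26.57° + F sin 26.57° = 169.042 + 109.206 = 278.248 N, and kinetic friction down the slope is μN = 0.29 × 278.248 = 80.692 N.
Along the incline: F cos 26.57° − mg sin 26.57° − μN = ma, so 218.412 − 84.521 − 80.692 = 18.9 a, giving a = 2.8148 m/s².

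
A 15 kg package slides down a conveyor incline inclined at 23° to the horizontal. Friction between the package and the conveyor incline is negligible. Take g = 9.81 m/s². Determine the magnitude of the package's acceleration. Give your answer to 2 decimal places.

Resolving the weight along the incline: the component pulling the package down the slope is mg sin 23° = 15 × 9.81 × 0.3907 = 57.492 N, and the normal force is N = mg cos 23° = 15 × 9.81 × 0.9205 = 135.452 N.
With no friction the net force along the incline is 57.492 N, so a = g sin 23° = 57.492 / 15 = 3.8328 m/s².

3.83 m/s²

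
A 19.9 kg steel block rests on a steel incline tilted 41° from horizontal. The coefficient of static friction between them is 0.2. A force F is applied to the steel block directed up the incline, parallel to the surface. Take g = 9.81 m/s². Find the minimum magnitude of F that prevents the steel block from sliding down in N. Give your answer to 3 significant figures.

98.6 N

The normal force is N = mg cos 41° = 147.334 N. With F at its minimum the steel block is on the verge of sliding down, so static friction is at its maximum μ_s N = 0.2 × 147.334 = 29.467 N and acts up the slope.
Equilibrium along the incline: F + μ_s N = mg sin 41°, so F = 128.075 − 29.467 = 98.608 N.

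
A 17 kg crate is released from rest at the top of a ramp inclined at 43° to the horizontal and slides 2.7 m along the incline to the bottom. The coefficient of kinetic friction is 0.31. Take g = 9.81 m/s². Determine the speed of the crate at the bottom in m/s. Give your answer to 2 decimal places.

The weight component along the incline is mg sin 43° = 113.737 N and the normal force is N = mg cos 43° = 121.968 N.
Friction up the slope is f = μN = 0.31 × 121.968 = 37.810 N, so the net downslope force is 113.737 − 37.810 = 75.927 N and a = 75.927 / 17 = 4.4663 m/s².
Starting from rest over a distance of 2.7 m, v² = 2aL = 2 × 4.4663 × 2.7 = 24.1180, so v = 4.9110 m/s.

4.91 m/s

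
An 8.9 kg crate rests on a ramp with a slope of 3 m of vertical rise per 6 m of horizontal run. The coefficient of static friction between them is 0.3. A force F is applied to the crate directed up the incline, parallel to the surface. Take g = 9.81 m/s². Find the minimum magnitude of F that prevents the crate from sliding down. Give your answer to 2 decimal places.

The normal force is N = mg cos 26.57° = 78.092 N. With F at its minimum the crate is on the verge of sliding down, so static friction is at its maximum μ_s N = 0.3 × 78.092 = 23.428 N and acts up the slope.
Equilibrium along the incline: F + μ_s N = mg sin 26.57°, so F = 39.046 − 23.428 = 15.618 N.

15.62 N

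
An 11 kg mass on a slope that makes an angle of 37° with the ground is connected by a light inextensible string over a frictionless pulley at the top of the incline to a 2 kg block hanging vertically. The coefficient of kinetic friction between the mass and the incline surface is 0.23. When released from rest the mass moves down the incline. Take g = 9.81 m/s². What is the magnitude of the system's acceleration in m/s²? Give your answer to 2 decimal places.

1.96 m/s²

For the mass on the incline: the weight component along the slope is m₁g sin 37° = 11 × 9.81 × 0.6018 = 64.940 N and the normal force is N = m₁g cos 37° = 86.181 N.
Kinetic friction opposes the mass's motion down the incline: f = μN = 0.23 × 86.181 = 19.822 N acting up the slope.
Newton's second law for the mass (down-slope positive): 64.940 − 19.822 − T = 11 a. For the hanging block (upward positive): T − 2 × 9.81 = 2 a.
Adding the two equations eliminates T: 25.498 = 13 a, so a = 1.9614 m/s².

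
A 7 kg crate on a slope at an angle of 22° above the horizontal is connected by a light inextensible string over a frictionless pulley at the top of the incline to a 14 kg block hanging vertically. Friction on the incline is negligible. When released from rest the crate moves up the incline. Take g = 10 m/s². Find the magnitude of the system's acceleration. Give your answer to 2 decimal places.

5.42 m/s²

For the crate on the incline: the weight component along the slope is m₁g sin 22° = 7 × 10 × 0.3746 = 26.222 N and the normal force is N = m₁g cos 22° = 64.903 N.
Newton's second law for the crate (up-slope positive): T − 26.222 = 7 a. For the hanging block (downward positive): 14 × 10 − T = 14 a.
Adding the two equations eliminates T: 113.778 = 21 a, so a = 5.4180 m/s².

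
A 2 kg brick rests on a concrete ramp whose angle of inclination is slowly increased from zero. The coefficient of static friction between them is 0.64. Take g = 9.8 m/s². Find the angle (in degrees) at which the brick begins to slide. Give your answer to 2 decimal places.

32.62°

At the threshold of sliding, static friction is at its maximum μ_s N and exactly balances the weight component along the incline: mg sin θ = μ_s mg cos θ.
Hence tan θ = μ_s = 0.64, so θ = arctan(0.64) = 32.6192°.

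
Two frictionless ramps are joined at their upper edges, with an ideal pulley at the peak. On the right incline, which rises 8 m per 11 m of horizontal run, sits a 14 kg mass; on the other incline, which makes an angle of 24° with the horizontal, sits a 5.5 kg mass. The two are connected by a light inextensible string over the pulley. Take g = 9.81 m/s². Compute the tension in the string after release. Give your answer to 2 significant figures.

Resolve each weight along its own incline: the 14 kg mass has component 14 × 9.81 × sin 36.03° = 80.780 N down its slope, and the 5.5 kg mass has 5.5 × 9.81 × sin 24° = 21.945 N down its slope.
The 14 kg side's 80.780 N exceeds the other side's 21.945 N, so that mass slides down and the 5.5 kg mass slides up. Taking that direction as positive, Newton's second law for the whole system gives 80.780 − 21.945 = (14 + 5.5) a, so a = 58.835 / 19.5 = 3.0172 m/s².
For the 5.5 kg mass (up-slope positive): T − 21.945 = 5.5 × 3.0172, so T = 38.540 N.

39 N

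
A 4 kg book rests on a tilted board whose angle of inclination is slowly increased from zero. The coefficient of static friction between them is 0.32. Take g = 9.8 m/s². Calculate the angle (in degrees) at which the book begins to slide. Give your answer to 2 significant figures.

18°

At the threshold of sliding, static friction is at its maximum μ_s N and exactly balances the weight component along the incline: mg sin θ = μ_s mg cos θ.
Hence tan θ = μ_s = 0.32, so θ = arctan(0.32) = 17.7447°.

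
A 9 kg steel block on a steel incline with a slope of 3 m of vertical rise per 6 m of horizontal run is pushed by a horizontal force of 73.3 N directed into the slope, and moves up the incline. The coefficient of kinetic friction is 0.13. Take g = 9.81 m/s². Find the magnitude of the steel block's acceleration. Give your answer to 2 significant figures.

1.3 m/s²

The horizontal push has components F cos 26.57° = 73.3 × 0.8944 = 65.560 N up the incline and F sin 26.57° = 73.3 × 0.4472 = 32.780 N pressing into the surface.
The normal force is therefore N = mg cos 26.57° + F sin 26.57° = 78.967 + 32.780 = 111.747 N, and kinetic friction down the slope is μN = 0.13 × 111.747 = 14.527 N.
Along the incline: F cos 26.57° − mg sin 26.57° − μN = ma, so 65.560 − 39.483 − 14.527 = 9 a, giving a = 1.2833 m/s².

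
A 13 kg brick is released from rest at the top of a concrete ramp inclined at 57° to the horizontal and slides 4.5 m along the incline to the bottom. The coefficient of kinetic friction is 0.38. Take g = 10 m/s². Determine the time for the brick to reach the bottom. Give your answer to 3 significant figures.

1.19 s

The weight component along the incline is mg sin 57° = 109.027 N and the normal force is N = mg cos 57° = 70.803 N.
Friction up the slope is f = μN = 0.38 × 70.803 = 26.905 N, so the net downslope force is 109.027 − 26.905 = 82.122 N and a = 82.122 / 13 = 6.3171 m/s².
Starting from rest, L = ½at², so t = √(2L/a) = √(2 × 4.5 / 6.3171) = 1.1936 s.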